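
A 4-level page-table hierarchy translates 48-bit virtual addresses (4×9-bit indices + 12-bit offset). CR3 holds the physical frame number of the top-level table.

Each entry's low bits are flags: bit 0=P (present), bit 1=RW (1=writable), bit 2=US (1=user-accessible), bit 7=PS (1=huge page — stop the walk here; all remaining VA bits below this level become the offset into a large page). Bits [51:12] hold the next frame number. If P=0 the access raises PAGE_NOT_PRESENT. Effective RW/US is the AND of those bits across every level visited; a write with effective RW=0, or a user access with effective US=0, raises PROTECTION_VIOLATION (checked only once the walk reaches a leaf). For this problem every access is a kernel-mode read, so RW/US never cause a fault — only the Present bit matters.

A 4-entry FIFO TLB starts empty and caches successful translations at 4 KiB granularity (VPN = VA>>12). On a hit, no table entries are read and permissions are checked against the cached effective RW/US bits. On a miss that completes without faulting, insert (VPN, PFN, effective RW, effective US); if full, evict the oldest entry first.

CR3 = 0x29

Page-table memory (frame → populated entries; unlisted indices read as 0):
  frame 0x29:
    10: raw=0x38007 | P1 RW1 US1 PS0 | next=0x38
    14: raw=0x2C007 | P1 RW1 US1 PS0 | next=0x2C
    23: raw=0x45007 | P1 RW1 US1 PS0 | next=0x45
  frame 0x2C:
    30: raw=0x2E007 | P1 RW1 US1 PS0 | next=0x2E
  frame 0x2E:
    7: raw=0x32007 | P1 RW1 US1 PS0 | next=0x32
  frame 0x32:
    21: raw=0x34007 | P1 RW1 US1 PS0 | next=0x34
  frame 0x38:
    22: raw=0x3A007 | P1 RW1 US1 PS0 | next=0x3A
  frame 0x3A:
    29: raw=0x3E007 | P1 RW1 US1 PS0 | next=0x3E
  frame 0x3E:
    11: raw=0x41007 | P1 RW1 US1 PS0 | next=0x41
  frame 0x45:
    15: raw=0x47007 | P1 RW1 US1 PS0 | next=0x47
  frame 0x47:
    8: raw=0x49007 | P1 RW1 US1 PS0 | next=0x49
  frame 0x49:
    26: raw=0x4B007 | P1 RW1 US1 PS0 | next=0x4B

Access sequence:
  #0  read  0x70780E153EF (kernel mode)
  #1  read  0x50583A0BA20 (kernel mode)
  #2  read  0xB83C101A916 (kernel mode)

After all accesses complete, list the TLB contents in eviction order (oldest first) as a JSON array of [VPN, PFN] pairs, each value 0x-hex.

Trace:
#0 VA=0x70780E153EF (r,kernel):
  [0] read 0x29 idx=14: raw=0x2C007 flags P=1 W=1 U=1 S=0
  [1] read 0x2C idx=30: raw=0x2E007 flags P=1 W=1 U=1 S=0
  [2] read 0x2E idx=7: raw=0x32007 flags P=1 W=1 U=1 S=0
  [3] read 0x32 idx=21: raw=0x34007 flags P=1 W=1 U=1 S=0
  → PA=0x343EF  (4 entries read)
#1 VA=0x50583A0BA20 (r,kernel):
  [0] read 0x29 idx=10: raw=0x38007 flags P=1 W=1 U=1 S=0
  [1] read 0x38 idx=22: raw=0x3A007 flags P=1 W=1 U=1 S=0
  [2] read 0x3A idx=29: raw=0x3E007 flags P=1 W=1 U=1 S=0
  [3] read 0x3E idx=11: raw=0x41007 flags P=1 W=1 U=1 S=0
  → PA=0x41A20  (4 entries read)
#2 VA=0xB83C101A916 (r,kernel):
  [0] read 0x29 idx=23: raw=0x45007 flags P=1 W=1 U=1 S=0
  [1] read 0x45 idx=15: raw=0x47007 flags P=1 W=1 U=1 S=0
  [2] read 0x47 idx=8: raw=0x49007 flags P=1 W=1 U=1 S=0
  [3] read 0x49 idx=26: raw=0x4B007 flags P=1 W=1 U=1 S=0
  → PA=0x4B916  (4 entries read)

TLB: [["0x70780E15", "0x34"], ["0x50583A0B", "0x41"], ["0xB83C101A", "0x4B"]]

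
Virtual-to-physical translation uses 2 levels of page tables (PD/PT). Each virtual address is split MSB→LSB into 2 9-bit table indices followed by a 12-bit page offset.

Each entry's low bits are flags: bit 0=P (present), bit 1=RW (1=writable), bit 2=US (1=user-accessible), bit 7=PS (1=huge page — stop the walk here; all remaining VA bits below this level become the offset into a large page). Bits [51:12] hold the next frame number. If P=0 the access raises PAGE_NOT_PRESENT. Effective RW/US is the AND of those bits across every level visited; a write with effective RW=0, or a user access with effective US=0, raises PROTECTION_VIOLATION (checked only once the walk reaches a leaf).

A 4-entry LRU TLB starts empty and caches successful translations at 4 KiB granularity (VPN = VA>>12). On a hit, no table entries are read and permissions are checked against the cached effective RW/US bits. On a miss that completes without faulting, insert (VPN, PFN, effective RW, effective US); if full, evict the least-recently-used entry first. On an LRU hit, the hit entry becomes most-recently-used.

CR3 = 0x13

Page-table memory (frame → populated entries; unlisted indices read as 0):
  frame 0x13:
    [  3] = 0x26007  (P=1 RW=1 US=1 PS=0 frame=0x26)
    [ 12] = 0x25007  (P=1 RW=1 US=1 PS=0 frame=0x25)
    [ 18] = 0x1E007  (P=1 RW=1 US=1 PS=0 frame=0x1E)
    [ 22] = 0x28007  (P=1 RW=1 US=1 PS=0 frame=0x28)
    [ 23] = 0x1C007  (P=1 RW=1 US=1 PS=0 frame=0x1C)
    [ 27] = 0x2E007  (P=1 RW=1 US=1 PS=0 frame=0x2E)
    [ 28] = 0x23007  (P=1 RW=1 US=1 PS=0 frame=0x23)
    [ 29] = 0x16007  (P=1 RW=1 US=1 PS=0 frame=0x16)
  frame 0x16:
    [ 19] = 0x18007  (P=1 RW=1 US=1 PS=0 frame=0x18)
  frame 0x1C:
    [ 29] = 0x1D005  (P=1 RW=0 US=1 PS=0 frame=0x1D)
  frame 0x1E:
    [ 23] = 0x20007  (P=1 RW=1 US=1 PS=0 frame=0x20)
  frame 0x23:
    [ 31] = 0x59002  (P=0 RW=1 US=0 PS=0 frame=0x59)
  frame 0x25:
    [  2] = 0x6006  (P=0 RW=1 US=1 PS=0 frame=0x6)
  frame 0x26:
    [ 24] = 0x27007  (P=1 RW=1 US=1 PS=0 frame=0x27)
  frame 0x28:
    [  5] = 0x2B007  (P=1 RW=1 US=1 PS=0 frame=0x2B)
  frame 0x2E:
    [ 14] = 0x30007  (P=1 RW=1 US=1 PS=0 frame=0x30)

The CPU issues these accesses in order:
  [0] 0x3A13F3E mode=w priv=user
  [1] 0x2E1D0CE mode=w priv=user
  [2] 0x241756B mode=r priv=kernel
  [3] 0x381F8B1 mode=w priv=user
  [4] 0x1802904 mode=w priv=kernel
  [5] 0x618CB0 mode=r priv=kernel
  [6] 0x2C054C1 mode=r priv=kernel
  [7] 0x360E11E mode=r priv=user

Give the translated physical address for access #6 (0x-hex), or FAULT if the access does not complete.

Trace:
#0 VA=0x3A13F3E (w,user):
  lvl0: tbl 0x13, slot 29 ⇒ 0x16007 (P1/RW1/US1/PS0)
  lvl1: tbl 0x16, slot 19 ⇒ 0x18007 (P1/RW1/US1/PS0)
  ✓ 0x18F3E  — 2 lookups
#1 VA=0x2E1D0CE (w,user):
  lvl0: tbl 0x13, slot 23 ⇒ 0x1C007 (P1/RW1/US1/PS0)
  lvl1: tbl 0x1C, slot 29 ⇒ 0x1D005 (P1/RW0/US1/PS0)
  → PROTECTION_VIOLATION  (2 entries read)
#2 VA=0x241756B (r,kernel):
  lvl0: tbl 0x13, slot 18 ⇒ 0x1E007 (P1/RW1/US1/PS0)
  lvl1: tbl 0x1E, slot 23 ⇒ 0x20007 (P1/RW1/US1/PS0)
  ✓ 0x2056B  — 2 lookups
#3 VA=0x381F8B1 (w,user):
  lvl0: tbl 0x13, slot 28 ⇒ 0x23007 (P1/RW1/US1/PS0)
  lvl1: tbl 0x23, slot 31 ⇒ 0x59002 (P0/RW1/US0/PS0)
  → PAGE_NOT_PRESENT  (2 entries read)
#4 VA=0x1802904 (w,kernel):
  lvl0: tbl 0x13, slot 12 ⇒ 0x25007 (P1/RW1/US1/PS0)
  lvl1: tbl 0x25, slot 2 ⇒ 0x6006 (P0/RW1/US1/PS0)
  → PAGE_NOT_PRESENT  (2 entries read)
#5 VA=0x618CB0 (r,kernel):
  lvl0: tbl 0x13, slot 3 ⇒ 0x26007 (P1/RW1/US1/PS0)
  lvl1: tbl 0x26, slot 24 ⇒ 0x27007 (P1/RW1/US1/PS0)
  ✓ 0x27CB0  — 2 lookups
#6 VA=0x2C054C1 (r,kernel):
  lvl0: tbl 0x13, slot 22 ⇒ 0x28007 (P1/RW1/US1/PS0)
  lvl1: tbl 0x28, slot 5 ⇒ 0x2B007 (P1/RW1/US1/PS0)
  ✓ 0x2B4C1  — 2 lookups
#7 VA=0x360E11E (r,user):
  lvl0: tbl 0x13, slot 27 ⇒ 0x2E007 (P1/RW1/US1/PS0)
  lvl1: tbl 0x2E, slot 14 ⇒ 0x30007 (P1/RW1/US1/PS0)
  ✓ 0x3011E  — 2 lookups

Access #6 PA: 0x2B4C1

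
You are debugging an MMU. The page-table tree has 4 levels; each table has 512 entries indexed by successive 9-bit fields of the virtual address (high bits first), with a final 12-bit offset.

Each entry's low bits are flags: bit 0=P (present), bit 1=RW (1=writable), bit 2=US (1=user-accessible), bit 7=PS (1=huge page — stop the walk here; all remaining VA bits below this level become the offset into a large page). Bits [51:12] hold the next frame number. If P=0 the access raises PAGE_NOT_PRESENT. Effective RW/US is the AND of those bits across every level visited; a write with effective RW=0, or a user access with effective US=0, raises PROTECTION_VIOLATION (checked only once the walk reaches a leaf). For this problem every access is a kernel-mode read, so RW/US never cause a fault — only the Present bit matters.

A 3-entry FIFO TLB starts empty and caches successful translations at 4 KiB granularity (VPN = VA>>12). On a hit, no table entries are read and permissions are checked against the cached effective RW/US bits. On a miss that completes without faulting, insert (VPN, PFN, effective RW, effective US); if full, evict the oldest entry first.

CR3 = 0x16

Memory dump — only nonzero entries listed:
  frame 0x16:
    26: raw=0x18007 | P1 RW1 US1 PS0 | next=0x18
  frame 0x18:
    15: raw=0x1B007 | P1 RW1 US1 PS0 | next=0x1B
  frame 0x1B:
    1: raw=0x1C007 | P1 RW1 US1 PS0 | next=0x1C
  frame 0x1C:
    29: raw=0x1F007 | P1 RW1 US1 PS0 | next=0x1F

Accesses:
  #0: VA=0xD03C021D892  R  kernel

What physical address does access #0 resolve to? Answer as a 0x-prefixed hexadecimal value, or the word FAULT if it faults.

Walk each access:
#0 VA=0xD03C021D892 (r,kernel):
  L0 @0x16[26] → 0x18007  P=1,RW=1,US=1,PS=0
  L1 @0x18[15] → 0x1B007  P=1,RW=1,US=1,PS=0
  L2 @0x1B[1] → 0x1C007  P=1,RW=1,US=1,PS=0
  L3 @0x1C[29] → 0x1F007  P=1,RW=1,US=1,PS=0
  ✓ 0x1F892  — 4 lookups

Access #0 PA: 0x1F892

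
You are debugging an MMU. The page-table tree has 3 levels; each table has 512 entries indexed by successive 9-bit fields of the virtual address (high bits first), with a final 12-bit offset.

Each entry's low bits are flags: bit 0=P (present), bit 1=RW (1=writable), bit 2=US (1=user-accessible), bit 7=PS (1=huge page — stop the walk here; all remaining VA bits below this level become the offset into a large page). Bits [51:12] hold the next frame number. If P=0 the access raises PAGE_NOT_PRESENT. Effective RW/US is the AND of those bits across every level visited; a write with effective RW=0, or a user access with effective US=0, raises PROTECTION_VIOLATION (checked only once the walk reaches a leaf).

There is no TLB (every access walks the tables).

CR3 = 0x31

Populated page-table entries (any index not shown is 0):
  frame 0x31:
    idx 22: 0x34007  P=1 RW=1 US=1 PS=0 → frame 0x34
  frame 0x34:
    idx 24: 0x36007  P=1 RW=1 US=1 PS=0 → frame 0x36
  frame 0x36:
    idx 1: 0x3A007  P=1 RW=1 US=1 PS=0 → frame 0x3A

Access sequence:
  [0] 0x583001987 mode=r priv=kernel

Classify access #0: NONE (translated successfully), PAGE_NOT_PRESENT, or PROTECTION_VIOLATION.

Walk each access:
#0 VA=0x583001987 (r,kernel):
  lvl0: tbl 0x31, slot 22 ⇒ 0x34007 (P1/RW1/US1/PS0)
  lvl1: tbl 0x34, slot 24 ⇒ 0x36007 (P1/RW1/US1/PS0)
  lvl2: tbl 0x36, slot 1 ⇒ 0x3A007 (P1/RW1/US1/PS0)
  → PA=0x3A987  (3 entries read)

Access #0 fault: NONE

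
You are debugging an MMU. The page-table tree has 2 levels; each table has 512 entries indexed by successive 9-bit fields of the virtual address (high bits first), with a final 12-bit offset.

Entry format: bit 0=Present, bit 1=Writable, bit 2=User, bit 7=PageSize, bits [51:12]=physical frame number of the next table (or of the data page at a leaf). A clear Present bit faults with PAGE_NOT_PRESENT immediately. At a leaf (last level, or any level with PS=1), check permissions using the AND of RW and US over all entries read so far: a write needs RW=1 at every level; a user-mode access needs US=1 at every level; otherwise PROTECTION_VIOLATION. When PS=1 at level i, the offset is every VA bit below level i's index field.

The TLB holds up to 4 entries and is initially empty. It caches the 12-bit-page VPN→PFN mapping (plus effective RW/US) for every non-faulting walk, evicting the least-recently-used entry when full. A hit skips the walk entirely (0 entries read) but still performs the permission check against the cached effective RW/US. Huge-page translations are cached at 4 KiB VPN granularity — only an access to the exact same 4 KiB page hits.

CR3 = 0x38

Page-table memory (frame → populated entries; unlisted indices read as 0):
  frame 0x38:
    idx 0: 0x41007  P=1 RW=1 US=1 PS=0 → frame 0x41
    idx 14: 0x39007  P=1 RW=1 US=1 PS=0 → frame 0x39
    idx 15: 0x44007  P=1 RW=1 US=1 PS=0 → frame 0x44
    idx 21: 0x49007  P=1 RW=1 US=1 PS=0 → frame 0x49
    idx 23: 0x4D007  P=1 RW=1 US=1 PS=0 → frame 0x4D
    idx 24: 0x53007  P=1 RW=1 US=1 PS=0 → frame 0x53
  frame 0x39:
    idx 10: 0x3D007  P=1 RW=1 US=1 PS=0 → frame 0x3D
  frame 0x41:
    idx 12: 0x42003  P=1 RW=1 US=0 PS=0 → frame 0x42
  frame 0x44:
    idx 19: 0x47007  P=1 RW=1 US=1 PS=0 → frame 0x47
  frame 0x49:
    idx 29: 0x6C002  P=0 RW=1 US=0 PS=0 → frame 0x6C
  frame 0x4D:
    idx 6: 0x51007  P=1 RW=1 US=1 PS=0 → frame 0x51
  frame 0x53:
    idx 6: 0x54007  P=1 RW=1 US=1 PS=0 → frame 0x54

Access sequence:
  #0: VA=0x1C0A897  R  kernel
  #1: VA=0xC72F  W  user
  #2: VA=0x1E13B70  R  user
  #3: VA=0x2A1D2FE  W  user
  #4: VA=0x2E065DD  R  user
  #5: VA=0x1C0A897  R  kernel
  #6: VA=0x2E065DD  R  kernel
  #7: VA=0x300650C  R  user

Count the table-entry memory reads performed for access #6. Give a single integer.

Per-access translation:
#0 VA=0x1C0A897 (r,kernel):
  L0 @0x38[14] → 0x39007  P=1,RW=1,US=1,PS=0
  L1 @0x39[10] → 0x3D007  P=1,RW=1,US=1,PS=0
  ⇒ phys 0x3D897  [2 reads]
#1 VA=0xC72F (w,user):
  L0 @0x38[0] → 0x41007  P=1,RW=1,US=1,PS=0
  L1 @0x41[12] → 0x42003  P=1,RW=1,US=0,PS=0
  ✗ PROTECTION_VIOLATION  [2 reads]
#2 VA=0x1E13B70 (r,user):
  L0 @0x38[15] → 0x44007  P=1,RW=1,US=1,PS=0
  L1 @0x44[19] → 0x47007  P=1,RW=1,US=1,PS=0
  ⇒ phys 0x47B70  [2 reads]
#3 VA=0x2A1D2FE (w,user):
  L0 @0x38[21] → 0x49007  P=1,RW=1,US=1,PS=0
  L1 @0x49[29] → 0x6C002  P=0,RW=1,US=0,PS=0
  ✗ PAGE_NOT_PRESENT  [2 reads]
#4 VA=0x2E065DD (r,user):
  L0 @0x38[23] → 0x4D007  P=1,RW=1,US=1,PS=0
  L1 @0x4D[6] → 0x51007  P=1,RW=1,US=1,PS=0
  ⇒ phys 0x515DD  [2 reads]
#5 VA=0x1C0A897 (r,kernel):
  TLB hit vpn=0x1C0A → PA=0x3D897
#6 VA=0x2E065DD (r,kernel):
  TLB hit vpn=0x2E06 → PA=0x515DD
#7 VA=0x300650C (r,user):
  L0 @0x38[24] → 0x53007  P=1,RW=1,US=1,PS=0
  L1 @0x53[6] → 0x54007  P=1,RW=1,US=1,PS=0
  ⇒ phys 0x5450C  [2 reads]

Entries read for #6: 0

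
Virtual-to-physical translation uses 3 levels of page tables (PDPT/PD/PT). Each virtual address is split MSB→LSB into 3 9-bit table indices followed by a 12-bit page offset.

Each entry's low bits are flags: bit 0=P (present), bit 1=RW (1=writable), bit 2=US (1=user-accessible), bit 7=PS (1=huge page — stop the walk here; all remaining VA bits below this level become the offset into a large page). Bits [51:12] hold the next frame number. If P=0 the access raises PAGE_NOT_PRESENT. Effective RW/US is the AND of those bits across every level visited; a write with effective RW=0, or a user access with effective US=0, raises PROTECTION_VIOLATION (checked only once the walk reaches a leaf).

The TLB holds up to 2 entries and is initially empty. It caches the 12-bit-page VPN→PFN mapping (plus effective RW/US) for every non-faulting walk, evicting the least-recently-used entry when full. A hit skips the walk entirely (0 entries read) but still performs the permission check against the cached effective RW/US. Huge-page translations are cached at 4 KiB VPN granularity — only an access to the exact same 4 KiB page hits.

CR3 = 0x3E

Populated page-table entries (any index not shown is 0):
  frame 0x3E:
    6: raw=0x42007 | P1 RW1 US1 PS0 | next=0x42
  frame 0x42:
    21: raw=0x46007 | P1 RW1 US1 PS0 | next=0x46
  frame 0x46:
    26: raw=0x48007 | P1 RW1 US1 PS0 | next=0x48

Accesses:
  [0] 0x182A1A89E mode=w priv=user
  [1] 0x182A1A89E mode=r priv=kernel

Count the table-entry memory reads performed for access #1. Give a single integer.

Per-access translation:
#0 VA=0x182A1A89E (w,user):
  lvl0: tbl 0x3E, slot 6 ⇒ 0x42007 (P1/RW1/US1/PS0)
  lvl1: tbl 0x42, slot 21 ⇒ 0x46007 (P1/RW1/US1/PS0)
  lvl2: tbl 0x46, slot 26 ⇒ 0x48007 (P1/RW1/US1/PS0)
  ✓ 0x4889E  — 3 lookups
#1 VA=0x182A1A89E (r,kernel):
  TLB hit vpn=0x182A1A → PA=0x4889E

Entries read for #1: 0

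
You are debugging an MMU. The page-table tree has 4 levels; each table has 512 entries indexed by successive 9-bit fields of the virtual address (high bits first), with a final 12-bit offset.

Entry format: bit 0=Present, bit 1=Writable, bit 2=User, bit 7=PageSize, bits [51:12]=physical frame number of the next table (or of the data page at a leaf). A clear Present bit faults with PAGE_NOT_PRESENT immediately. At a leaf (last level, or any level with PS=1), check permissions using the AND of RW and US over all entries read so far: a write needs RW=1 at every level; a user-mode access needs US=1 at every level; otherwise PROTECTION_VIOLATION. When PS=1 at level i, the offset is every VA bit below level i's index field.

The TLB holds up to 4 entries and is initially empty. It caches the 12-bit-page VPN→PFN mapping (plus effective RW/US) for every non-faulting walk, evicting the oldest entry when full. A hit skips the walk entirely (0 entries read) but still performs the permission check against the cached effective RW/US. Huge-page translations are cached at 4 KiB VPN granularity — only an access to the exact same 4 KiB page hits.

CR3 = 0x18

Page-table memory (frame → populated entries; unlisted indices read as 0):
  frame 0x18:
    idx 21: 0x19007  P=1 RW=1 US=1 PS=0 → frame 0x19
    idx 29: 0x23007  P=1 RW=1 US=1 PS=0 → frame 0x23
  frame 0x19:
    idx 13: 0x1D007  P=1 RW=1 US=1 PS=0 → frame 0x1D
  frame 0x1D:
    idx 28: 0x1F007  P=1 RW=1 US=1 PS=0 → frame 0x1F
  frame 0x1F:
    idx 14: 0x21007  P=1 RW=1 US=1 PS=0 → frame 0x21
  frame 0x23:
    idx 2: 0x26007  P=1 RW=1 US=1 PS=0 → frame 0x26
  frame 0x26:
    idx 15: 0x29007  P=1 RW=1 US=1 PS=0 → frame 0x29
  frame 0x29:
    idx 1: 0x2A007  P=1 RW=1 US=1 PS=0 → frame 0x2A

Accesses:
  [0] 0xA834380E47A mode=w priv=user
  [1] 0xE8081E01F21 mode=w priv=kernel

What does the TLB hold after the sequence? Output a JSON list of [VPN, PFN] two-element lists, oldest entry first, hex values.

Trace:
#0 VA=0xA834380E47A (w,user):
  L0: frame=0x18 idx=21 entry=0x19007 [P=1 RW=1 US=1 PS=0]
  L1: frame=0x19 idx=13 entry=0x1D007 [P=1 RW=1 US=1 PS=0]
  L2: frame=0x1D idx=28 entry=0x1F007 [P=1 RW=1 US=1 PS=0]
  L3: frame=0x1F idx=14 entry=0x21007 [P=1 RW=1 US=1 PS=0]
  → PA=0x2147A  (4 entries read)
#1 VA=0xE8081E01F21 (w,kernel):
  L0: frame=0x18 idx=29 entry=0x23007 [P=1 RW=1 US=1 PS=0]
  L1: frame=0x23 idx=2 entry=0x26007 [P=1 RW=1 US=1 PS=0]
  L2: frame=0x26 idx=15 entry=0x29007 [P=1 RW=1 US=1 PS=0]
  L3: frame=0x29 idx=1 entry=0x2A007 [P=1 RW=1 US=1 PS=0]
  → PA=0x2AF21  (4 entries read)

TLB: [["0xA834380E", "0x21"], ["0xE8081E01", "0x2A"]]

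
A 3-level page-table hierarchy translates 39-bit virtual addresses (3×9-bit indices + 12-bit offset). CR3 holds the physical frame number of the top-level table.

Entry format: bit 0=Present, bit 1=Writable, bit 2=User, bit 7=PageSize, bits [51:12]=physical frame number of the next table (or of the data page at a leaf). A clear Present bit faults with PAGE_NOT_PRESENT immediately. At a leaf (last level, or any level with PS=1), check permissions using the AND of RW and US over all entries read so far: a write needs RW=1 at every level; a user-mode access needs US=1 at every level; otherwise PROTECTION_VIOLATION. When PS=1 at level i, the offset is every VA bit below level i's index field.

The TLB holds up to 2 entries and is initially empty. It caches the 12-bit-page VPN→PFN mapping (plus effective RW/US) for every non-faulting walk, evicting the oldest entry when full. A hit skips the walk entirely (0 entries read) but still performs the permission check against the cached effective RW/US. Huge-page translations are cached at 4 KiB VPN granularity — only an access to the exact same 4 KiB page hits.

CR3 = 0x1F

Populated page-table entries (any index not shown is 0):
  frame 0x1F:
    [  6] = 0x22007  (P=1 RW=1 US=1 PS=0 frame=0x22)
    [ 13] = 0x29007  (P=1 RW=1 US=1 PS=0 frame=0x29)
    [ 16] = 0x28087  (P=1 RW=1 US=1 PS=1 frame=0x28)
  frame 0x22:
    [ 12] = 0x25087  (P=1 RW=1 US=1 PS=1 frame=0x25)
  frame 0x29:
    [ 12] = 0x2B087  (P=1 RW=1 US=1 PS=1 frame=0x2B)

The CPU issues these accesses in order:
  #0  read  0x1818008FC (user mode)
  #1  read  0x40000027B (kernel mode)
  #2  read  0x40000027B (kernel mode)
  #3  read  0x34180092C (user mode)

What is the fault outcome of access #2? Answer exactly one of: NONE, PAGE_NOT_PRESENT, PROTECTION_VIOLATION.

Walk each access:
#0 VA=0x1818008FC (r,user):
  L0 @0x1F[6] → 0x22007  P=1,RW=1,US=1,PS=0
  L1 @0x22[12] → 0x25087  P=1,RW=1,US=1,PS=1
  ✓ 0x258FC (huge @L1)  — 2 lookups
#1 VA=0x40000027B (r,kernel):
  L0 @0x1F[16] → 0x28087  P=1,RW=1,US=1,PS=1
  ✓ 0x2827B (huge @L0)  — 1 lookups
#2 VA=0x40000027B (r,kernel):
  TLB hit vpn=0x400000 → PA=0x2827B
#3 VA=0x34180092C (r,user):
  L0 @0x1F[13] → 0x29007  P=1,RW=1,US=1,PS=0
  L1 @0x29[12] → 0x2B087  P=1,RW=1,US=1,PS=1
  ✓ 0x2B92C (huge @L1)  — 2 lookups

Access #2 fault: NONE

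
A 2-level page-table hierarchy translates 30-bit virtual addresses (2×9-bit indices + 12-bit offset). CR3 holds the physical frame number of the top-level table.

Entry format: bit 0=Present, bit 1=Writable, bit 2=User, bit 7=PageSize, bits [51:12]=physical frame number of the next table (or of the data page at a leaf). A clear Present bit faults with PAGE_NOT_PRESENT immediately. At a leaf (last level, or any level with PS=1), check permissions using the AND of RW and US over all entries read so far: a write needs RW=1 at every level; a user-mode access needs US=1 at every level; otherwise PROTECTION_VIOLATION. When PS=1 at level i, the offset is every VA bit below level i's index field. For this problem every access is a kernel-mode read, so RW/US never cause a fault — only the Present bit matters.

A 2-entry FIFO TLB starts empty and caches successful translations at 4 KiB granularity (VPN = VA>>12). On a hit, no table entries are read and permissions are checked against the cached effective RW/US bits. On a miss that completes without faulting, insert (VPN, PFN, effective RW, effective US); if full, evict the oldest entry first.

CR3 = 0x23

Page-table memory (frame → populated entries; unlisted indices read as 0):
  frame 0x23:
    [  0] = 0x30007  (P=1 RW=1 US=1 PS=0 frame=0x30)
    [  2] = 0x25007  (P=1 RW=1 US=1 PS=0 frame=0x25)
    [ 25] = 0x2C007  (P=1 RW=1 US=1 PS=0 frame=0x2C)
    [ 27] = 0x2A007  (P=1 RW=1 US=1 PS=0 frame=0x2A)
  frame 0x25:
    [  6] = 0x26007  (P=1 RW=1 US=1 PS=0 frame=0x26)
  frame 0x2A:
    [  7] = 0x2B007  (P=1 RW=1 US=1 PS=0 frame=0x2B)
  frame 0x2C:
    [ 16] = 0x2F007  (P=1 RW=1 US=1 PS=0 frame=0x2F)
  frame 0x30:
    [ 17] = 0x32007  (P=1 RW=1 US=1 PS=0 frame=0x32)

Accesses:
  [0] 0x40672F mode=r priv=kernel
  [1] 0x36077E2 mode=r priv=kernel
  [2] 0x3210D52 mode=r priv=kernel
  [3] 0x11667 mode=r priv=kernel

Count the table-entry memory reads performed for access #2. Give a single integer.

Trace:
#0 VA=0x40672F (r,kernel):
  lvl0: tbl 0x23, slot 2 ⇒ 0x25007 (P1/RW1/US1/PS0)
  lvl1: tbl 0x25, slot 6 ⇒ 0x26007 (P1/RW1/US1/PS0)
  ⇒ phys 0x2672F  [2 reads]
#1 VA=0x36077E2 (r,kernel):
  lvl0: tbl 0x23, slot 27 ⇒ 0x2A007 (P1/RW1/US1/PS0)
  lvl1: tbl 0x2A, slot 7 ⇒ 0x2B007 (P1/RW1/US1/PS0)
  ⇒ phys 0x2B7E2  [2 reads]
#2 VA=0x3210D52 (r,kernel):
  lvl0: tbl 0x23, slot 25 ⇒ 0x2C007 (P1/RW1/US1/PS0)
  lvl1: tbl 0x2C, slot 16 ⇒ 0x2F007 (P1/RW1/US1/PS0)
  ⇒ phys 0x2FD52  [2 reads]
#3 VA=0x11667 (r,kernel):
  lvl0: tbl 0x23, slot 0 ⇒ 0x30007 (P1/RW1/US1/PS0)
  lvl1: tbl 0x30, slot 17 ⇒ 0x32007 (P1/RW1/US1/PS0)
  ⇒ phys 0x32667  [2 reads]

Entries read for #2: 2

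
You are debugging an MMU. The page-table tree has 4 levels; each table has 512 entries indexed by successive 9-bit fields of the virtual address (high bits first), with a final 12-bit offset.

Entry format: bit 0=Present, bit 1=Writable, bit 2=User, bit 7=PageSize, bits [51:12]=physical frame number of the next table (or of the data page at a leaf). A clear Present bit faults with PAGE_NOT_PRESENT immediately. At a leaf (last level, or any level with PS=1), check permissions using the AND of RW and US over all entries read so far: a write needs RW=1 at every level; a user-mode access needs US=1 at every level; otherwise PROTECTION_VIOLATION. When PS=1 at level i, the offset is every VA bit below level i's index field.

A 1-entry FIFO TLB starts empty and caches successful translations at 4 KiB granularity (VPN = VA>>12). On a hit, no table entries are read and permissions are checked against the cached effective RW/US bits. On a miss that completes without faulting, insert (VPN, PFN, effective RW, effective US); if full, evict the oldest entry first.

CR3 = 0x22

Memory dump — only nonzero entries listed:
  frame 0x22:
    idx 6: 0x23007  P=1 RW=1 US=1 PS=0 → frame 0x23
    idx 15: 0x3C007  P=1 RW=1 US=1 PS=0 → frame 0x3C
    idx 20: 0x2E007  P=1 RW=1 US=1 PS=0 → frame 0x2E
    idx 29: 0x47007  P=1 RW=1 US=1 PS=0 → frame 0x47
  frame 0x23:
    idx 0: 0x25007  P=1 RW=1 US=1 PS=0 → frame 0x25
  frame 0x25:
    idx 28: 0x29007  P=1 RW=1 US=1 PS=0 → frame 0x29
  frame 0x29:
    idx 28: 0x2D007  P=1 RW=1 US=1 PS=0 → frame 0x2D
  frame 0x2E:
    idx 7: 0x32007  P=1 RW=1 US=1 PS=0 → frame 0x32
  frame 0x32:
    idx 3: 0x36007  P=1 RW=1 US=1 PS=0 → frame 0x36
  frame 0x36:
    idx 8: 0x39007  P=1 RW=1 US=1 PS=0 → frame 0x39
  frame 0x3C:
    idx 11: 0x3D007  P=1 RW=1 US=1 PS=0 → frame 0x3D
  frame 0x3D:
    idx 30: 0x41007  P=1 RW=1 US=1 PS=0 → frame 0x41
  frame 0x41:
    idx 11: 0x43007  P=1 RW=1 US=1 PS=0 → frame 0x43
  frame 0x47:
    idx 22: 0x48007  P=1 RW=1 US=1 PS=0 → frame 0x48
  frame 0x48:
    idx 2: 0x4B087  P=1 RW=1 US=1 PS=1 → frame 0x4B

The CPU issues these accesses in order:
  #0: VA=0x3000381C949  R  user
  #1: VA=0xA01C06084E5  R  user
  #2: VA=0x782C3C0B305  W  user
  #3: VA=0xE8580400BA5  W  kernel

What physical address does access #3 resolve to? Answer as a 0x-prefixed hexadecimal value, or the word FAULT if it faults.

Per-access translation:
#0 VA=0x3000381C949 (r,user):
  L0: frame=0x22 idx=6 entry=0x23007 [P=1 RW=1 US=1 PS=0]
  L1: frame=0x23 idx=0 entry=0x25007 [P=1 RW=1 US=1 PS=0]
  L2: frame=0x25 idx=28 entry=0x29007 [P=1 RW=1 US=1 PS=0]
  L3: frame=0x29 idx=28 entry=0x2D007 [P=1 RW=1 US=1 PS=0]
  ⇒ phys 0x2D949  [4 reads]
#1 VA=0xA01C06084E5 (r,user):
  L0: frame=0x22 idx=20 entry=0x2E007 [P=1 RW=1 US=1 PS=0]
  L1: frame=0x2E idx=7 entry=0x32007 [P=1 RW=1 US=1 PS=0]
  L2: frame=0x32 idx=3 entry=0x36007 [P=1 RW=1 US=1 PS=0]
  L3: frame=0x36 idx=8 entry=0x39007 [P=1 RW=1 US=1 PS=0]
  ⇒ phys 0x394E5  [4 reads]
#2 VA=0x782C3C0B305 (w,user):
  L0: frame=0x22 idx=15 entry=0x3C007 [P=1 RW=1 US=1 PS=0]
  L1: frame=0x3C idx=11 entry=0x3D007 [P=1 RW=1 US=1 PS=0]
  L2: frame=0x3D idx=30 entry=0x41007 [P=1 RW=1 US=1 PS=0]
  L3: frame=0x41 idx=11 entry=0x43007 [P=1 RW=1 US=1 PS=0]
  ⇒ phys 0x43305  [4 reads]
#3 VA=0xE8580400BA5 (w,kernel):
  L0: frame=0x22 idx=29 entry=0x47007 [P=1 RW=1 US=1 PS=0]
  L1: frame=0x47 idx=22 entry=0x48007 [P=1 RW=1 US=1 PS=0]
  L2: frame=0x48 idx=2 entry=0x4B087 [P=1 RW=1 US=1 PS=1]
  ⇒ phys 0x4BBA5 (huge @L2)  [3 reads]

Access #3 PA: 0x4BBA5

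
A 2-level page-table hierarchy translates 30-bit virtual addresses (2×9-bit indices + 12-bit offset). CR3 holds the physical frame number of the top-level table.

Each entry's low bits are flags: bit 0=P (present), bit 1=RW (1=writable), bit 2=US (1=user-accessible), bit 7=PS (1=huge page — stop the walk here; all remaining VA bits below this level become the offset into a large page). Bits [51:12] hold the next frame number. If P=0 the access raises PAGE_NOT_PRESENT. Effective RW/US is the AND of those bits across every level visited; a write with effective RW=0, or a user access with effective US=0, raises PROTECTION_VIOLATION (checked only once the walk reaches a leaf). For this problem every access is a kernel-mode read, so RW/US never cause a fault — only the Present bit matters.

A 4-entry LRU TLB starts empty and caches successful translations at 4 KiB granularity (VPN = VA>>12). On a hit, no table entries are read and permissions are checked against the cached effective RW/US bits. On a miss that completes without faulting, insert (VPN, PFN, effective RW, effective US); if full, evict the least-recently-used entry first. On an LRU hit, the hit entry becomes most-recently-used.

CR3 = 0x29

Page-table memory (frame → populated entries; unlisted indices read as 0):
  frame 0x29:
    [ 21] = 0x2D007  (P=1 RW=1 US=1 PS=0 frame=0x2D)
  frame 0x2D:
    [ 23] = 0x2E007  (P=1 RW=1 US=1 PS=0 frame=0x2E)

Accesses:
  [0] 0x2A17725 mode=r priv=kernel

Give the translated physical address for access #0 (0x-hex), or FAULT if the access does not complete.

Per-access translation:
#0 VA=0x2A17725 (r,kernel):
  [0] read 0x29 idx=21: raw=0x2D007 flags P=1 W=1 U=1 S=0
  [1] read 0x2D idx=23: raw=0x2E007 flags P=1 W=1 U=1 S=0
  ⇒ phys 0x2E725  [2 reads]

Access #0 PA: 0x2E725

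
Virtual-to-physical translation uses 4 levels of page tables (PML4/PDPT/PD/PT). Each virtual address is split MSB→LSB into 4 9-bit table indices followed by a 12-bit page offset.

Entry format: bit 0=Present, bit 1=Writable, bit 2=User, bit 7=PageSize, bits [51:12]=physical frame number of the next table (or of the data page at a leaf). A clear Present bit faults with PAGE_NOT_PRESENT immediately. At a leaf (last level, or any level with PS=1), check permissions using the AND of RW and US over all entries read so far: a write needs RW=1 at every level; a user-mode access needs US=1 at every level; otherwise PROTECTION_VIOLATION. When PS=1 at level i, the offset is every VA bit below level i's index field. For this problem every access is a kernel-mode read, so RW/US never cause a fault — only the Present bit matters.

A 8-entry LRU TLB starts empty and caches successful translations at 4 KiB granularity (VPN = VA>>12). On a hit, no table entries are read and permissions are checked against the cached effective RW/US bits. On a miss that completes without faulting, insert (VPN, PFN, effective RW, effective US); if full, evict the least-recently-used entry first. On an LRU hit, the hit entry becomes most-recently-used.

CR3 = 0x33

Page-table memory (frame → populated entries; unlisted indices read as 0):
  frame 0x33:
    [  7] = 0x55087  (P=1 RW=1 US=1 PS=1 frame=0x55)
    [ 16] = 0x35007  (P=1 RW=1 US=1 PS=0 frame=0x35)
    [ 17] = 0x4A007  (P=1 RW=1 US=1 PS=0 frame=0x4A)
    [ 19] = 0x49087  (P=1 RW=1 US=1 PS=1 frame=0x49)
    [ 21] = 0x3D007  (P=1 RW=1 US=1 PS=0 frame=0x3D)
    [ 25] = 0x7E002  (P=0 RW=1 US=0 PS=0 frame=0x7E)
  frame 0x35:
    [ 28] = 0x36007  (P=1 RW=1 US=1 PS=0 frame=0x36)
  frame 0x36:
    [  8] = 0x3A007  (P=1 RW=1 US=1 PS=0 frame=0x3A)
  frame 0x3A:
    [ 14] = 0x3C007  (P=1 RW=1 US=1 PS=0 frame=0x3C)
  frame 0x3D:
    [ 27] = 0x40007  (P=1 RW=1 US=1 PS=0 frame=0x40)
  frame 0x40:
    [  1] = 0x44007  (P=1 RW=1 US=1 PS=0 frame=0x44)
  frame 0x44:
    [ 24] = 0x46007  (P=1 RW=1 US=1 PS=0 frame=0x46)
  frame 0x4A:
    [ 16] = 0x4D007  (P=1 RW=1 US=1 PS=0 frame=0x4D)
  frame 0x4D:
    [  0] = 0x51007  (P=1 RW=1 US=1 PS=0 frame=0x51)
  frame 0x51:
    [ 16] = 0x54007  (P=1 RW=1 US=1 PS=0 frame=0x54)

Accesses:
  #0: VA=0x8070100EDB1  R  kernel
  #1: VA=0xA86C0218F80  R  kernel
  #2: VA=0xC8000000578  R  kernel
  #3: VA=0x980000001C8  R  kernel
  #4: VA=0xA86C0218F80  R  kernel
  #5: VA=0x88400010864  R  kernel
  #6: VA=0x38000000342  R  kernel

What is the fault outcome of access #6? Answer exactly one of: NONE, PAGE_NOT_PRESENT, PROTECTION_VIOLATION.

Walk each access:
#0 VA=0x8070100EDB1 (r,kernel):
  lvl0: tbl 0x33, slot 16 ⇒ 0x35007 (P1/RW1/US1/PS0)
  lvl1: tbl 0x35, slot 28 ⇒ 0x36007 (P1/RW1/US1/PS0)
  lvl2: tbl 0x36, slot 8 ⇒ 0x3A007 (P1/RW1/US1/PS0)
  lvl3: tbl 0x3A, slot 14 ⇒ 0x3C007 (P1/RW1/US1/PS0)
  ⇒ phys 0x3CDB1  [4 reads]
#1 VA=0xA86C0218F80 (r,kernel):
  lvl0: tbl 0x33, slot 21 ⇒ 0x3D007 (P1/RW1/US1/PS0)
  lvl1: tbl 0x3D, slot 27 ⇒ 0x40007 (P1/RW1/US1/PS0)
  lvl2: tbl 0x40, slot 1 ⇒ 0x44007 (P1/RW1/US1/PS0)
  lvl3: tbl 0x44, slot 24 ⇒ 0x46007 (P1/RW1/US1/PS0)
  ⇒ phys 0x46F80  [4 reads]
#2 VA=0xC8000000578 (r,kernel):
  lvl0: tbl 0x33, slot 25 ⇒ 0x7E002 (P0/RW1/US0/PS0)
  ✗ PAGE_NOT_PRESENT  [1 reads]
#3 VA=0x980000001C8 (r,kernel):
  lvl0: tbl 0x33, slot 19 ⇒ 0x49087 (P1/RW1/US1/PS1)
  ⇒ phys 0x491C8 (huge @L0)  [1 reads]
#4 VA=0xA86C0218F80 (r,kernel):
  TLB hit vpn=0xA86C0218 → PA=0x46F80
#5 VA=0x88400010864 (r,kernel):
  lvl0: tbl 0x33, slot 17 ⇒ 0x4A007 (P1/RW1/US1/PS0)
  lvl1: tbl 0x4A, slot 16 ⇒ 0x4D007 (P1/RW1/US1/PS0)
  lvl2: tbl 0x4D, slot 0 ⇒ 0x51007 (P1/RW1/US1/PS0)
  lvl3: tbl 0x51, slot 16 ⇒ 0x54007 (P1/RW1/US1/PS0)
  ⇒ phys 0x54864  [4 reads]
#6 VA=0x38000000342 (r,kernel):
  lvl0: tbl 0x33, slot 7 ⇒ 0x55087 (P1/RW1/US1/PS1)
  ⇒ phys 0x55342 (huge @L0)  [1 reads]

Access #6 fault: NONE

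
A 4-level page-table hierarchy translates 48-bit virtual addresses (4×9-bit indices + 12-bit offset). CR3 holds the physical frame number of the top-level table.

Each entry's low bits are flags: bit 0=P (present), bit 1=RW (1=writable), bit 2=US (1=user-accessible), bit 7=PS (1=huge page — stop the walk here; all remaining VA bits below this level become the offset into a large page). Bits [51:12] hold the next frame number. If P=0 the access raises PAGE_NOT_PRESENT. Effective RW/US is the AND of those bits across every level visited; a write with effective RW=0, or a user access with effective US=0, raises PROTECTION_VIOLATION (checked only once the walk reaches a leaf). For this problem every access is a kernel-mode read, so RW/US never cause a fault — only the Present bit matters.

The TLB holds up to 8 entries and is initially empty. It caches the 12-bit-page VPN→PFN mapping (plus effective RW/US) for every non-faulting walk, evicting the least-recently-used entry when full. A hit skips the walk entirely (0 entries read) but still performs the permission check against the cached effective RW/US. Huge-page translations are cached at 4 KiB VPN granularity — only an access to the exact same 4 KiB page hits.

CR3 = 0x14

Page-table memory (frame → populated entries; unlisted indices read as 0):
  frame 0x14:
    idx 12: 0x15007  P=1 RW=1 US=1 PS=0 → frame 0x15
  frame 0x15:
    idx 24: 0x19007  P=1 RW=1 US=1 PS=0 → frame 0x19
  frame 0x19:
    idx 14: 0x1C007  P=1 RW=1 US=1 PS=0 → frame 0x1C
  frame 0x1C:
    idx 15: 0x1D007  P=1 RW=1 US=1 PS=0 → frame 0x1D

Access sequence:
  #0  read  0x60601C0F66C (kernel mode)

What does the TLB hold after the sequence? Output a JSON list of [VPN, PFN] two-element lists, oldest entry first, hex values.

Walk each access:
#0 VA=0x60601C0F66C (r,kernel):
  [0] read 0x14 idx=12: raw=0x15007 flags P=1 W=1 U=1 S=0
  [1] read 0x15 idx=24: raw=0x19007 flags P=1 W=1 U=1 S=0
  [2] read 0x19 idx=14: raw=0x1C007 flags P=1 W=1 U=1 S=0
  [3] read 0x1C idx=15: raw=0x1D007 flags P=1 W=1 U=1 S=0
  ✓ 0x1D66C  — 4 lookups

TLB: [["0x60601C0F", "0x1D"]]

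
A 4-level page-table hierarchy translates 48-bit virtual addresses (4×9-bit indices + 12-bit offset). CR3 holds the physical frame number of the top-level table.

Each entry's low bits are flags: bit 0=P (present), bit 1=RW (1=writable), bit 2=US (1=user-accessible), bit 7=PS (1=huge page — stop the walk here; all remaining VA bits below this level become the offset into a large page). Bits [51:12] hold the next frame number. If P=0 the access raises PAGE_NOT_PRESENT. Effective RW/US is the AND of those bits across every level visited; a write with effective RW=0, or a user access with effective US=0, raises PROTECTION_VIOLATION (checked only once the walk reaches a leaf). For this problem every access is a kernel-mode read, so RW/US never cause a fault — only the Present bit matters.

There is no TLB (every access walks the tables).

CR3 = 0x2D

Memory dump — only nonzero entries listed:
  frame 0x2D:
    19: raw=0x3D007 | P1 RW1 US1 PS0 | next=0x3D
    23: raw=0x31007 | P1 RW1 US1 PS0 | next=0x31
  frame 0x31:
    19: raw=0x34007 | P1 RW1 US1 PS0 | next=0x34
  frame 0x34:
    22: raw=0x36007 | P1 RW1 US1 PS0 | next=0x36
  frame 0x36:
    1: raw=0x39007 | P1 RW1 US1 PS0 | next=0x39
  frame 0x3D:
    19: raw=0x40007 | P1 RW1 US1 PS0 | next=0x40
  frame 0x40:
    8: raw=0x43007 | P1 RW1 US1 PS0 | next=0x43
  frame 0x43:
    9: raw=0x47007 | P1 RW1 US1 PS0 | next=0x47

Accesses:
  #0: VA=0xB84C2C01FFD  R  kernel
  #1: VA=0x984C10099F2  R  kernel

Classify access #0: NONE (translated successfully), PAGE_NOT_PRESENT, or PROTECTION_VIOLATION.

Per-access translation:
#0 VA=0xB84C2C01FFD (r,kernel):
  L0: frame=0x2D idx=23 entry=0x31007 [P=1 RW=1 US=1 PS=0]
  L1: frame=0x31 idx=19 entry=0x34007 [P=1 RW=1 US=1 PS=0]
  L2: frame=0x34 idx=22 entry=0x36007 [P=1 RW=1 US=1 PS=0]
  L3: frame=0x36 idx=1 entry=0x39007 [P=1 RW=1 US=1 PS=0]
  ⇒ phys 0x39FFD  [4 reads]
#1 VA=0x984C10099F2 (r,kernel):
  L0: frame=0x2D idx=19 entry=0x3D007 [P=1 RW=1 US=1 PS=0]
  L1: frame=0x3D idx=19 entry=0x40007 [P=1 RW=1 US=1 PS=0]
  L2: frame=0x40 idx=8 entry=0x43007 [P=1 RW=1 US=1 PS=0]
  L3: frame=0x43 idx=9 entry=0x47007 [P=1 RW=1 US=1 PS=0]
  ⇒ phys 0x479F2  [4 reads]

Access #0 fault: NONE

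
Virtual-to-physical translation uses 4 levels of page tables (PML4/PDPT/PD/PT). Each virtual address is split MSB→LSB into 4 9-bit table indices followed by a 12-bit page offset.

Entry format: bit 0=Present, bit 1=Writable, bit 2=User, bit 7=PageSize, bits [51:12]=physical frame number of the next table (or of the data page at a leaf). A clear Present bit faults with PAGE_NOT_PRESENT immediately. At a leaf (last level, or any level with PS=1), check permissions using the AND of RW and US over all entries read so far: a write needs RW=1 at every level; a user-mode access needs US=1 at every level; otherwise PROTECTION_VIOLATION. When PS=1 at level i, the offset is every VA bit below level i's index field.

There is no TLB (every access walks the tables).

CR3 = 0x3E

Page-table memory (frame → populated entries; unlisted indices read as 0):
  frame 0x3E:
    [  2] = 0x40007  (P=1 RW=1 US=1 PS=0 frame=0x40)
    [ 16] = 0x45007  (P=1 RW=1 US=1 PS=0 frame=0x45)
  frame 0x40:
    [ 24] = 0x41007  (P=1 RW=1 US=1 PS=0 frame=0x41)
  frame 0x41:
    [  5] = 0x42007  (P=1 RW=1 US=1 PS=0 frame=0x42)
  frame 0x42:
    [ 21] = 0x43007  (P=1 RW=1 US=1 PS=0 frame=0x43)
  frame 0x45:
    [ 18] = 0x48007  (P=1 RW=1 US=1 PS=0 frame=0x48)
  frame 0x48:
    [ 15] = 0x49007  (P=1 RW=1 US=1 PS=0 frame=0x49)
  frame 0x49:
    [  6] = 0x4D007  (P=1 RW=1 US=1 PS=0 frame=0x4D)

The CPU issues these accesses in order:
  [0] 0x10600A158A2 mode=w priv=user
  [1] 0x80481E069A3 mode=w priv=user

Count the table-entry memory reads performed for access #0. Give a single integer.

Trace:
#0 VA=0x10600A158A2 (w,user):
  L0: frame=0x3E idx=2 entry=0x40007 [P=1 RW=1 US=1 PS=0]
  L1: frame=0x40 idx=24 entry=0x41007 [P=1 RW=1 US=1 PS=0]
  L2: frame=0x41 idx=5 entry=0x42007 [P=1 RW=1 US=1 PS=0]
  L3: frame=0x42 idx=21 entry=0x43007 [P=1 RW=1 US=1 PS=0]
  ✓ 0x438A2  — 4 lookups
#1 VA=0x80481E069A3 (w,user):
  L0: frame=0x3E idx=16 entry=0x45007 [P=1 RW=1 US=1 PS=0]
  L1: frame=0x45 idx=18 entry=0x48007 [P=1 RW=1 US=1 PS=0]
  L2: frame=0x48 idx=15 entry=0x49007 [P=1 RW=1 US=1 PS=0]
  L3: frame=0x49 idx=6 entry=0x4D007 [P=1 RW=1 US=1 PS=0]
  ✓ 0x4D9A3  — 4 lookups

Entries read for #0: 4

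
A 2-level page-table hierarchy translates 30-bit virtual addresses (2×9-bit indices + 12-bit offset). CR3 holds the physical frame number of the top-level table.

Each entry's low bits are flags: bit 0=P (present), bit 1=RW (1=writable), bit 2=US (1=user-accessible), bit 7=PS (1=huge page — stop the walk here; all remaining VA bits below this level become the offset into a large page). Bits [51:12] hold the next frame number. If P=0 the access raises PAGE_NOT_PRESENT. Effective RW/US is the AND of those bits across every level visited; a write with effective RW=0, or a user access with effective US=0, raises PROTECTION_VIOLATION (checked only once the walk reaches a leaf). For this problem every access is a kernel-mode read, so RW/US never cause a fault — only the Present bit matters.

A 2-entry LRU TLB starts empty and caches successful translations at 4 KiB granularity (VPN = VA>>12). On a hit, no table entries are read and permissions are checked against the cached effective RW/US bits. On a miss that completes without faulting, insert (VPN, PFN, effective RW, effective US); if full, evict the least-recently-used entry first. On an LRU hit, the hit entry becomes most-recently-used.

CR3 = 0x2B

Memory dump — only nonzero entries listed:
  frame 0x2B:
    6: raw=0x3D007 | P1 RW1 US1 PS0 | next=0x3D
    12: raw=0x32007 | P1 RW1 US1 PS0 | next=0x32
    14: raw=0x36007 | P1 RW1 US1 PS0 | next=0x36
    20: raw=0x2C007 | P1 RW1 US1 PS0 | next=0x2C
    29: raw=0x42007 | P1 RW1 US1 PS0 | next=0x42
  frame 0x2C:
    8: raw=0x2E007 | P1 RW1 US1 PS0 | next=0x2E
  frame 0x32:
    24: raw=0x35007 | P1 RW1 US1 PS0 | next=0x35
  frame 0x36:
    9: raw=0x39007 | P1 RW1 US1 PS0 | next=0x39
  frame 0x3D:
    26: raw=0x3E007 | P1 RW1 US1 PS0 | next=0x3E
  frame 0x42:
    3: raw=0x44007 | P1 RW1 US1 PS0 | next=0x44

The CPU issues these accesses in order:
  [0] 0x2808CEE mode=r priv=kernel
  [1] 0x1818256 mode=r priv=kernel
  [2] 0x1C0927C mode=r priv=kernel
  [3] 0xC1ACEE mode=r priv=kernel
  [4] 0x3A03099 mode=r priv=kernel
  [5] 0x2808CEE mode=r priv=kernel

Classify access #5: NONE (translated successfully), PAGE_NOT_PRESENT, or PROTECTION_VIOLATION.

Walk each access:
#0 VA=0x2808CEE (r,kernel):
  lvl0: tbl 0x2B, slot 20 ⇒ 0x2C007 (P1/RW1/US1/PS0)
  lvl1: tbl 0x2C, slot 8 ⇒ 0x2E007 (P1/RW1/US1/PS0)
  → PA=0x2ECEE  (2 entries read)
#1 VA=0x1818256 (r,kernel):
  lvl0: tbl 0x2B, slot 12 ⇒ 0x32007 (P1/RW1/US1/PS0)
  lvl1: tbl 0x32, slot 24 ⇒ 0x35007 (P1/RW1/US1/PS0)
  → PA=0x35256  (2 entries read)
#2 VA=0x1C0927C (r,kernel):
  lvl0: tbl 0x2B, slot 14 ⇒ 0x36007 (P1/RW1/US1/PS0)
  lvl1: tbl 0x36, slot 9 ⇒ 0x39007 (P1/RW1/US1/PS0)
  → PA=0x3927C  (2 entries read)
#3 VA=0xC1ACEE (r,kernel):
  lvl0: tbl 0x2B, slot 6 ⇒ 0x3D007 (P1/RW1/US1/PS0)
  lvl1: tbl 0x3D, slot 26 ⇒ 0x3E007 (P1/RW1/US1/PS0)
  → PA=0x3ECEE  (2 entries read)
#4 VA=0x3A03099 (r,kernel):
  lvl0: tbl 0x2B, slot 29 ⇒ 0x42007 (P1/RW1/US1/PS0)
  lvl1: tbl 0x42, slot 3 ⇒ 0x44007 (P1/RW1/US1/PS0)
  → PA=0x44099  (2 entries read)
#5 VA=0x2808CEE (r,kernel):
  lvl0: tbl 0x2B, slot 20 ⇒ 0x2C007 (P1/RW1/US1/PS0)
  lvl1: tbl 0x2C, slot 8 ⇒ 0x2E007 (P1/RW1/US1/PS0)
  → PA=0x2ECEE  (2 entries read)

Access #5 fault: NONE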